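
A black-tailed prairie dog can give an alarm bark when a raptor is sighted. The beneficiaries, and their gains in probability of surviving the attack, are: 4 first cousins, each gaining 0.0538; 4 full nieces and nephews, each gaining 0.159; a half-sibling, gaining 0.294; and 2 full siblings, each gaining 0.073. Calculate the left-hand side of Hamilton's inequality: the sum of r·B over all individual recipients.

0.3324

r to a first cousin = 1/8 (first cousins share one grandparent pair — two paths of length 4: r = 2·(1/2)^4 = 1/8).
r to a full niece or nephew = 1/4 (full aunt/uncle↔niece/nephew: two paths of length 3 through the shared grandparent pair: r = 2·(1/2)^3 = 1/4).
r to a half-sibling = 0.25 (half-sibs share one parent — one path of length 2: r = (1/2)^2 = 1/4).
r to a full sibling = 1/2 (full sibs share both parents — two paths of length 2: r = 2·(1/2)^2 = 1/2).
Summing one r·B term per recipient: 4·0.125·0.0538 + 4·0.25·0.159 + 1·0.25·0.294 + 2·0.5·0.073 = 0.3324.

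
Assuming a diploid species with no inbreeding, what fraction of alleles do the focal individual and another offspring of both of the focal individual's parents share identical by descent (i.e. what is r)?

0.5

Each parent–offspring link contributes a factor of 1/2, and independent paths through distinct common ancestors add.
Full sibs share both parents — two paths of length 2: r = 2·(1/2)^2 = 1/2.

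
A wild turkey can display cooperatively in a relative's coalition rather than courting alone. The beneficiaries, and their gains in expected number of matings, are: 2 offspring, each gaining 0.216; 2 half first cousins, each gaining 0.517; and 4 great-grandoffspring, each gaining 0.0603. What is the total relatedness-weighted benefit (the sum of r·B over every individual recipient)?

r to an offspring = 1/2 (one parent–offspring link: r = (1/2)^1 = 1/2).
r to a half first cousin = 1/16 (half first cousins share one grandparent — one path of length 4: r = (1/2)^4 = 1/16).
r to a great-grandoffspring = 1/8 (three parent–offspring links: r = (1/2)^3 = 1/8).
Summing one r·B term per recipient: 2·0.5·0.216 + 2·0.0625·0.517 + 4·0.125·0.0603 = 0.310775.

0.310775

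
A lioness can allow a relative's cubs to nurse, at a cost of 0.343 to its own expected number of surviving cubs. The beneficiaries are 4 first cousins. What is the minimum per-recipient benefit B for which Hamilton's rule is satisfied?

0.686

r to a first cousin = 0.125 (first cousins share one grandparent pair — two paths of length 4: r = 2·(1/2)^4 = 1/8).
Hamilton's rule with n recipients of equal r: n·r·B > C, so B > C/(n·r) = 0.343/(4·0.125) = 0.686.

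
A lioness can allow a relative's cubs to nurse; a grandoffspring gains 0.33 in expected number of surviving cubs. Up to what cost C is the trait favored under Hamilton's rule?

r to a grandoffspring = 0.25 (two parent–offspring links: r = (1/2)^2 = 1/4).
Hamilton's rule: n·r·B > C, so the trait is favored while C < n·r·B = 1·0.25·0.33 = 0.0825.

0.0825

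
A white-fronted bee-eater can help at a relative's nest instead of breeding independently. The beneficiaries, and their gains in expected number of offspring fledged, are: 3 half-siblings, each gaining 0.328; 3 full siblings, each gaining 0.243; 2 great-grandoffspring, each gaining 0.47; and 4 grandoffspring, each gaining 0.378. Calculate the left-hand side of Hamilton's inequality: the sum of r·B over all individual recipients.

1.106

r to a half-sibling = 1/4 (half-sibs share one parent — one path of length 2: r = (1/2)^2 = 1/4).
r to a full sibling = 1/2 (full sibs share both parents — two paths of length 2: r = 2·(1/2)^2 = 1/2).
r to a great-grandoffspring = 0.125 (three parent–offspring links: r = (1/2)^3 = 1/8).
r to a grandoffspring = 0.25 (two parent–offspring links: r = (1/2)^2 = 1/4).
Summing one r·B term per recipient: 3·0.25·0.328 + 3·0.5·0.243 + 2·0.125·0.47 + 4·0.25·0.378 = 1.106.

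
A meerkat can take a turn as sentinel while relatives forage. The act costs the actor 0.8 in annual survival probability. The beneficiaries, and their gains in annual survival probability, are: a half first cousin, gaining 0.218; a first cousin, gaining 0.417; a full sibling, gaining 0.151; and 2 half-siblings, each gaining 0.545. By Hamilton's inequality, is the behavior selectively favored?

Hamilton's rule: the trait is favored when the sum of r·B over every recipient exceeds the actor's cost C.
r to a half first cousin = 0.0625 (half first cousins share one grandparent — one path of length 4: r = (1/2)^4 = 1/16).
r to a first cousin = 1/8 (first cousins share one grandparent pair — two paths of length 4: r = 2·(1/2)^4 = 1/8).
r to a full sibling = 1/2 (full sibs share both parents — two paths of length 2: r = 2·(1/2)^2 = 1/2).
r to a half-sibling = 0.25 (half-sibs share one parent — one path of length 2: r = (1/2)^2 = 1/4).
Summing one r·B term per recipient: 1·0.0625·0.218 + 1·0.125·0.417 + 1·0.5·0.151 + 2·0.25·0.545 = 0.41375.
0.41375 < 0.8: the indirect benefit is less than the cost.

No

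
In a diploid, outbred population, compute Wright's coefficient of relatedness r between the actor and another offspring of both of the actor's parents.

0.5

Each parent–offspring link contributes a factor of 1/2, and independent paths through distinct common ancestors add.
Full sibs share both parents — two paths of length 2: r = 2·(1/2)^2 = 1/2.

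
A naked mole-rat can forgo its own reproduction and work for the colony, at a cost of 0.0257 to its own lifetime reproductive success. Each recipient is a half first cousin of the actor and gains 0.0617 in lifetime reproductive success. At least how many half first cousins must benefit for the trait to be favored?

r to a half first cousin = 0.0625 (half first cousins share one grandparent — one path of length 4: r = (1/2)^4 = 1/16).
Hamilton's rule: n·r·B > C  ⇒  n > C/(r·B) = 0.0257/(0.0625·0.0617) = 6.665.
The smallest integer exceeding 6.665 is 7.

7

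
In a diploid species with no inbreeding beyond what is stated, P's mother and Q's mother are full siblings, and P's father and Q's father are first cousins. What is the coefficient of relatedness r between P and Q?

0.15625

With two independent routes of shared ancestry, r is the sum of the two contributions.
P and Q are related in two ways: first cousins through their mothers (r = 1/8) and second cousins through their fathers (r = 1/32).
r = 1/8 + 1/32 = 5/32 = 0.15625.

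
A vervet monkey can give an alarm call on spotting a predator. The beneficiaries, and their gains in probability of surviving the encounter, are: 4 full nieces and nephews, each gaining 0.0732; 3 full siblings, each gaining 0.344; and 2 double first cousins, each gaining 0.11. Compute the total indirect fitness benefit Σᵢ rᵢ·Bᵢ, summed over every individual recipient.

0.6442

r to a full niece or nephew = 1/4 (full aunt/uncle↔niece/nephew: two paths of length 3 through the shared grandparent pair: r = 2·(1/2)^3 = 1/4).
r to a full sibling = 1/2 (full sibs share both parents — two paths of length 2: r = 2·(1/2)^2 = 1/2).
r to a double first cousin = 1/4 (double first cousins share both grandparent pairs — four paths of length 4: r = 4·(1/2)^4 = 1/4).
Summing one r·B term per recipient: 4·0.25·0.0732 + 3·0.5·0.344 + 2·0.25·0.11 = 0.6442.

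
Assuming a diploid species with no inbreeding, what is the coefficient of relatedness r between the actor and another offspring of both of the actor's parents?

Each parent–offspring link contributes a factor of 1/2, and independent paths through distinct common ancestors add.
Full sibs share both parents — two paths of length 2: r = 2·(1/2)^2 = 1/2.

0.5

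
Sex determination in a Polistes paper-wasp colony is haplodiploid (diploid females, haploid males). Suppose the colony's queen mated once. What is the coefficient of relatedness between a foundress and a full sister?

0.75

Haplodiploid full sisters inherit their father's entire haploid genome identically (contributing 1/2) and on average half of their mother's contribution (1/2 · 1/2 = 1/4); r = 1/2 + 1/4 = 3/4.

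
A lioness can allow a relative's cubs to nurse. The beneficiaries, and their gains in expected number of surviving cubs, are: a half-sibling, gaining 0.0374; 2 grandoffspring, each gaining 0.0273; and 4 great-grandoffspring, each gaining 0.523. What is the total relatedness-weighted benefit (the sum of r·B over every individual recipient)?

0.2845

r to a half-sibling = 0.25 (half-sibs share one parent — one path of length 2: r = (1/2)^2 = 1/4).
r to a grandoffspring = 1/4 (two parent–offspring links: r = (1/2)^2 = 1/4).
r to a great-grandoffspring = 1/8 (three parent–offspring links: r = (1/2)^3 = 1/8).
Summing one r·B term per recipient: 1·0.25·0.0374 + 2·0.25·0.0273 + 4·0.125·0.523 = 0.2845.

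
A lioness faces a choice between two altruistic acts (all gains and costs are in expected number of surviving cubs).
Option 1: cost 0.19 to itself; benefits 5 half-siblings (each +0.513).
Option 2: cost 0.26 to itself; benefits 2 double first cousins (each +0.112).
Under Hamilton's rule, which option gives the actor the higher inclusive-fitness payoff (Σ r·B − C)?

Option 1

Option 1: r to a half-sibling = 0.25.
Option 1: Σ r·B − C = (5·0.25·0.513) − 0.19 = 0.45125.
Option 2: r to a double first cousin = 0.25.
Option 2: Σ r·B − C = (2·0.25·0.112) − 0.26 = -0.204.
Option 1 has the higher net inclusive-fitness payoff.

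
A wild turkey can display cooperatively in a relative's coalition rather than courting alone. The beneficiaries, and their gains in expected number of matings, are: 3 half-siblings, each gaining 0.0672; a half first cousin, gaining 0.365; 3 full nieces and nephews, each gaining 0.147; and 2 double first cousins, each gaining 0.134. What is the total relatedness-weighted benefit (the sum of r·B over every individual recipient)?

r to a half-sibling = 1/4 (half-sibs share one parent — one path of length 2: r = (1/2)^2 = 1/4).
r to a half first cousin = 0.0625 (half first cousins share one grandparent — one path of length 4: r = (1/2)^4 = 1/16).
r to a full niece or nephew = 1/4 (full aunt/uncle↔niece/nephew: two paths of length 3 through the shared grandparent pair: r = 2·(1/2)^3 = 1/4).
r to a double first cousin = 1/4 (double first cousins share both grandparent pairs — four paths of length 4: r = 4·(1/2)^4 = 1/4).
Summing one r·B term per recipient: 3·0.25·0.0672 + 1·0.0625·0.365 + 3·0.25·0.147 + 2·0.25·0.134 = 0.2504625.

0.2504625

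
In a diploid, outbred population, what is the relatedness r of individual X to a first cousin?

Each parent–offspring link contributes a factor of 1/2, and independent paths through distinct common ancestors add.
First cousins share one grandparent pair — two paths of length 4: r = 2·(1/2)^4 = 1/8.

0.125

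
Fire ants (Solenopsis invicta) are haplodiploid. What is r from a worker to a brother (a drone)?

0.25

Her haploid brother carries none of their father's genes and a random half of their mother's genome; that half matches the maternal half of her own genome with probability 1/2: r = 1/2 · 1/2 = 1/4.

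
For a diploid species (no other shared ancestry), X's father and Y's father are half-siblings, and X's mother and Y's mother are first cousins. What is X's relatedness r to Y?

0.09375

Relatedness sums over independent paths through distinct common ancestors.
X and Y are related in two ways: half first cousins through their fathers (r = 1/16) and second cousins through their mothers (r = 1/32).
r = 1/16 + 1/32 = 0.09375.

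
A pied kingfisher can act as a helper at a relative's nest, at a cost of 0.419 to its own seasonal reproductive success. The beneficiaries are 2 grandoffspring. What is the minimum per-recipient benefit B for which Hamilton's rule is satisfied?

r to a grandoffspring = 0.25 (two parent–offspring links: r = (1/2)^2 = 1/4).
Hamilton's rule with n recipients of equal r: n·r·B > C, so B > C/(n·r) = 0.419/(2·0.25) = 0.838.

0.838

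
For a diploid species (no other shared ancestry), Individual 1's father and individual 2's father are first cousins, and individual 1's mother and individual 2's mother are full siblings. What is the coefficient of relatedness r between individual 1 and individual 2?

With two independent routes of shared ancestry, r is the sum of the two contributions.
Individual 1 and individual 2 are related in two ways: second cousins through their fathers (r = 1/32) and first cousins through their mothers (r = 1/8).
r = 1/32 + 1/8 = 5/32 = 0.15625.

0.15625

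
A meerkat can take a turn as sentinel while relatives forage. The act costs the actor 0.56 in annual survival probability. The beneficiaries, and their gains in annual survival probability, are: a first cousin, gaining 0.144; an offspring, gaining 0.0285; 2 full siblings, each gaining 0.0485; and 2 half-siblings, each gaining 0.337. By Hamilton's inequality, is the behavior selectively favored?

Hamilton's rule: the trait is favored when the sum of r·B over every recipient exceeds the actor's cost C.
r to a first cousin = 1/8 (first cousins share one grandparent pair — two paths of length 4: r = 2·(1/2)^4 = 1/8).
r to an offspring = 1/2 (one parent–offspring link: r = (1/2)^1 = 1/2).
r to a full sibling = 0.5 (full sibs share both parents — two paths of length 2: r = 2·(1/2)^2 = 1/2).
r to a half-sibling = 0.25 (half-sibs share one parent — one path of length 2: r = (1/2)^2 = 1/4).
Summing one r·B term per recipient: 1·0.125·0.144 + 1·0.5·0.0285 + 2·0.5·0.0485 + 2·0.25·0.337 = 0.24925.
0.24925 < 0.56: the indirect benefit is less than the cost.

No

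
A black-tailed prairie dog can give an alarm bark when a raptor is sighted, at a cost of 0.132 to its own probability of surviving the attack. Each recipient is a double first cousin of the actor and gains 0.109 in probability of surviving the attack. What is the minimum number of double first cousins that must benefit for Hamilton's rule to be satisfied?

r to a double first cousin = 0.25 (double first cousins share both grandparent pairs — four paths of length 4: r = 4·(1/2)^4 = 1/4).
Hamilton's rule: n·r·B > C  ⇒  n > C/(r·B) = 0.132/(0.25·0.109) = 4.844.
The smallest integer exceeding 4.844 is 5.

5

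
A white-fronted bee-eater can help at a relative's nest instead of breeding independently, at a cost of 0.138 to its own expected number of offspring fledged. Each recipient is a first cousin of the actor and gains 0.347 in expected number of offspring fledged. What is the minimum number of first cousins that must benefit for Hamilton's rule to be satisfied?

4

r to a first cousin = 1/8 (first cousins share one grandparent pair — two paths of length 4: r = 2·(1/2)^4 = 1/8).
Hamilton's rule: n·r·B > C  ⇒  n > C/(r·B) = 0.138/(0.125·0.347) = 3.182.
The smallest integer exceeding 3.182 is 4.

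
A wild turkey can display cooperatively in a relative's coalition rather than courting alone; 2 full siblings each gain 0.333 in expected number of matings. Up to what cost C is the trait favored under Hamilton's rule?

r to a full sibling = 1/2 (full sibs share both parents — two paths of length 2: r = 2·(1/2)^2 = 1/2).
Hamilton's rule: n·r·B > C, so the trait is favored while C < n·r·B = 2·0.5·0.333 = 0.333.

0.333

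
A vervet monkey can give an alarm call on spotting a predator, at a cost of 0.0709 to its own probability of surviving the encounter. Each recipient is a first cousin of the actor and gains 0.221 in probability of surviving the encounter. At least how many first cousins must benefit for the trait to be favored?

3

r to a first cousin = 0.125 (first cousins share one grandparent pair — two paths of length 4: r = 2·(1/2)^4 = 1/8).
Hamilton's rule: n·r·B > C  ⇒  n > C/(r·B) = 0.0709/(0.125·0.221) = 2.567.
The smallest integer exceeding 2.567 is 3.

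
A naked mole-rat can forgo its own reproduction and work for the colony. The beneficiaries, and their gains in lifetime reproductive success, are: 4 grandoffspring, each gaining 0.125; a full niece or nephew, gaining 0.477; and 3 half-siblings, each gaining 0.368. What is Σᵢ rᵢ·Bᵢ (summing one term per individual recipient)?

0.52025

r to a grandoffspring = 1/4 (two parent–offspring links: r = (1/2)^2 = 1/4).
r to a full niece or nephew = 0.25 (full aunt/uncle↔niece/nephew: two paths of length 3 through the shared grandparent pair: r = 2·(1/2)^3 = 1/4).
r to a half-sibling = 1/4 (half-sibs share one parent — one path of length 2: r = (1/2)^2 = 1/4).
Summing one r·B term per recipient: 4·0.25·0.125 + 1·0.25·0.477 + 3·0.25·0.368 = 0.52025.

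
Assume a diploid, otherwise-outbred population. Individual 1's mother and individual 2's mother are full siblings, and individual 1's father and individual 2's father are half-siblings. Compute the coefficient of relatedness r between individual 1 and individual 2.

0.1875

Wright's path rule: contributions from independent ancestry routes add.
Individual 1 and individual 2 are related in two ways: first cousins through their mothers (r = 1/8) and half first cousins through their fathers (r = 1/16).
r = 1/8 + 1/16 = 3/16 = 0.1875.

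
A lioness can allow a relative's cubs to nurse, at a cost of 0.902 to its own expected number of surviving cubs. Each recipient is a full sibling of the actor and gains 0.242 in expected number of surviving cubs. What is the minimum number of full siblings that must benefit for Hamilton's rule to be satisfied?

r to a full sibling = 1/2 (full sibs share both parents — two paths of length 2: r = 2·(1/2)^2 = 1/2).
Hamilton's rule: n·r·B > C  ⇒  n > C/(r·B) = 0.902/(0.5·0.242) = 7.455.
The smallest integer exceeding 7.455 is 8.

8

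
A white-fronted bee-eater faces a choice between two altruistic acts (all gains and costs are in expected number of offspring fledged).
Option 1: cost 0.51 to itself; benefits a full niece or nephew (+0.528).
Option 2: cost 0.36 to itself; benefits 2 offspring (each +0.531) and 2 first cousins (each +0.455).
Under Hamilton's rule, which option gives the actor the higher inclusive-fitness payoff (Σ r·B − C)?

Option 1: r to a full niece or nephew = 0.25.
Option 1: Σ r·B − C = (1·0.25·0.528) − 0.51 = -0.378.
Option 2: r to an offspring = 0.5.
Option 2: r to a first cousin = 0.125.
Option 2: Σ r·B − C = (2·0.5·0.531 + 2·0.125·0.455) − 0.36 = 0.28475.
Option 2 has the higher net inclusive-fitness payoff.

Option 2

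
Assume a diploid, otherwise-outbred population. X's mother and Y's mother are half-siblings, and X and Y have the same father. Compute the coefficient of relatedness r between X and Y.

0.3125

Relatedness sums over independent paths through distinct common ancestors.
X and Y are related in two ways: half first cousins through their mothers (r = 1/16) and half-sibs through their shared father (r = 1/4).
r = 1/16 + 1/4 = 5/16 = 0.3125.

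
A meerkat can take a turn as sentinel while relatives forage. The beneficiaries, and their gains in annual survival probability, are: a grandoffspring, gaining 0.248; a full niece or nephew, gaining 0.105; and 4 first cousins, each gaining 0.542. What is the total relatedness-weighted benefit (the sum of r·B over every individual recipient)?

r to a grandoffspring = 0.25 (two parent–offspring links: r = (1/2)^2 = 1/4).
r to a full niece or nephew = 0.25 (full aunt/uncle↔niece/nephew: two paths of length 3 through the shared grandparent pair: r = 2·(1/2)^3 = 1/4).
r to a first cousin = 1/8 (first cousins share one grandparent pair — two paths of length 4: r = 2·(1/2)^4 = 1/8).
Summing one r·B term per recipient: 1·0.25·0.248 + 1·0.25·0.105 + 4·0.125·0.542 = 0.35925.

0.35925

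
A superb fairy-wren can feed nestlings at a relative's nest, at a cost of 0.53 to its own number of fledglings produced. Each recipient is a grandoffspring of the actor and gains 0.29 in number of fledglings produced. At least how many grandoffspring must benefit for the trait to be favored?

8

r to a grandoffspring = 1/4 (two parent–offspring links: r = (1/2)^2 = 1/4).
Hamilton's rule: n·r·B > C  ⇒  n > C/(r·B) = 0.53/(0.25·0.29) = 7.31.
The smallest integer exceeding 7.31 is 8.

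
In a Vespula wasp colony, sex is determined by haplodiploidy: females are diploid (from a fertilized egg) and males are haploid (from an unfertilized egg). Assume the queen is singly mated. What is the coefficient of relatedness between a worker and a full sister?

0.75

Haplodiploid full sisters inherit their father's entire haploid genome identically (contributing 1/2) and on average half of their mother's contribution (1/2 · 1/2 = 1/4); r = 1/2 + 1/4 = 3/4.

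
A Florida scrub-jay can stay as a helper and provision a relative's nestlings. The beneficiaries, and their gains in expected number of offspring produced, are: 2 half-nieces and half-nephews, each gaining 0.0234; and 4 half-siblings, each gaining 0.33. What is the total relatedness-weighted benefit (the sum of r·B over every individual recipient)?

r to a half-niece or half-nephew = 1/8 (half-aunt/uncle↔niece/nephew: one path of length 3: r = (1/2)^3 = 1/8).
r to a half-sibling = 0.25 (half-sibs share one parent — one path of length 2: r = (1/2)^2 = 1/4).
Summing one r·B term per recipient: 2·0.125·0.0234 + 4·0.25·0.33 = 0.33585.

0.33585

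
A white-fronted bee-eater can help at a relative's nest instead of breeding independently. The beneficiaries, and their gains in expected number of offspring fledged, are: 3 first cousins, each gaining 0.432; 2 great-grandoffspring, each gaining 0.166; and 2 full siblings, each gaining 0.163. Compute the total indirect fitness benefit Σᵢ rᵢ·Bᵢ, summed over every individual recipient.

r to a first cousin = 0.125 (first cousins share one grandparent pair — two paths of length 4: r = 2·(1/2)^4 = 1/8).
r to a great-grandoffspring = 0.125 (three parent–offspring links: r = (1/2)^3 = 1/8).
r to a full sibling = 0.5 (full sibs share both parents — two paths of length 2: r = 2·(1/2)^2 = 1/2).
Summing one r·B term per recipient: 3·0.125·0.432 + 2·0.125·0.166 + 2·0.5·0.163 = 0.3665.

0.3665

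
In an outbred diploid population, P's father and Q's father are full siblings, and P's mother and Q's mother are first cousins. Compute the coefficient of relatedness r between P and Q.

Relatedness sums over independent paths through distinct common ancestors.
P and Q are related in two ways: first cousins through their fathers (r = 1/8) and second cousins through their mothers (r = 1/32).
r = 1/8 + 1/32 = 5/32 = 0.15625.

0.15625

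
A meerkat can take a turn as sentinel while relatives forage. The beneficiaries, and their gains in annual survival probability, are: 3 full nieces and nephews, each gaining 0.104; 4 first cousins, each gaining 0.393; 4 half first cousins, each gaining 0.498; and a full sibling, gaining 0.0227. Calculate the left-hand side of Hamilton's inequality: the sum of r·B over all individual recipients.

0.41035

r to a full niece or nephew = 1/4 (full aunt/uncle↔niece/nephew: two paths of length 3 through the shared grandparent pair: r = 2·(1/2)^3 = 1/4).
r to a first cousin = 0.125 (first cousins share one grandparent pair — two paths of length 4: r = 2·(1/2)^4 = 1/8).
r to a half first cousin = 1/16 (half first cousins share one grandparent — one path of length 4: r = (1/2)^4 = 1/16).
r to a full sibling = 1/2 (full sibs share both parents — two paths of length 2: r = 2·(1/2)^2 = 1/2).
Summing one r·B term per recipient: 3·0.25·0.104 + 4·0.125·0.393 + 4·0.0625·0.498 + 1·0.5·0.0227 = 0.41035.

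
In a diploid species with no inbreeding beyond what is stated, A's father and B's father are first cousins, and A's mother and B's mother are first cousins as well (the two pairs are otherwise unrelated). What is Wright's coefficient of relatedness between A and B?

Independent pedigree routes through distinct common ancestors add.
A and B are related in two ways: second cousins through their fathers (r = 1/32) and second cousins through their mothers (r = 1/32).
r = 1/32 + 1/32 = 1/16 = 0.0625.

0.0625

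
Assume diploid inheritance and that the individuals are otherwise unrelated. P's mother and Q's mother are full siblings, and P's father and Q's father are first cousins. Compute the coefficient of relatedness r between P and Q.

0.15625

Wright's path rule: contributions from independent ancestry routes add.
P and Q are related in two ways: first cousins through their mothers (r = 1/8) and second cousins through their fathers (r = 1/32).
r = 1/8 + 1/32 = 5/32 = 0.15625.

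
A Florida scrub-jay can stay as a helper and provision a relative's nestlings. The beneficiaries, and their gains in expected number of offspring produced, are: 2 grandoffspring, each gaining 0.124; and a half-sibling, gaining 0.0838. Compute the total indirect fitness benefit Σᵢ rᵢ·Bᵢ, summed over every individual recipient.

0.08295

r to a grandoffspring = 1/4 (two parent–offspring links: r = (1/2)^2 = 1/4).
r to a half-sibling = 0.25 (half-sibs share one parent — one path of length 2: r = (1/2)^2 = 1/4).
Summing one r·B term per recipient: 2·0.25·0.124 + 1·0.25·0.0838 = 0.08295.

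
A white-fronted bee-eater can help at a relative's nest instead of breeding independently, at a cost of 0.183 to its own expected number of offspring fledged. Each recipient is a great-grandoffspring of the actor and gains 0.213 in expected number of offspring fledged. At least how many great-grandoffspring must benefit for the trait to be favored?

7

r to a great-grandoffspring = 1/8 (three parent–offspring links: r = (1/2)^3 = 1/8).
Hamilton's rule: n·r·B > C  ⇒  n > C/(r·B) = 0.183/(0.125·0.213) = 6.873.
The smallest integer exceeding 6.873 is 7.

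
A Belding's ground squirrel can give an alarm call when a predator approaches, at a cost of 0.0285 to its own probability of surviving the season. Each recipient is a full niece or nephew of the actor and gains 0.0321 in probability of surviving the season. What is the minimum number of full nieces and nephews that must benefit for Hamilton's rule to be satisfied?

r to a full niece or nephew = 0.25 (full aunt/uncle↔niece/nephew: two paths of length 3 through the shared grandparent pair: r = 2·(1/2)^3 = 1/4).
Hamilton's rule: n·r·B > C  ⇒  n > C/(r·B) = 0.0285/(0.25·0.0321) = 3.551.
The smallest integer exceeding 3.551 is 4.

4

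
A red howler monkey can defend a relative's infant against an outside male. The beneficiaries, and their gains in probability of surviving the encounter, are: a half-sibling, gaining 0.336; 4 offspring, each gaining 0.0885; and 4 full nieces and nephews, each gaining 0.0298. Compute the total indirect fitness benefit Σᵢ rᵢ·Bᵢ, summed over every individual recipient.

r to a half-sibling = 1/4 (half-sibs share one parent — one path of length 2: r = (1/2)^2 = 1/4).
r to an offspring = 1/2 (one parent–offspring link: r = (1/2)^1 = 1/2).
r to a full niece or nephew = 0.25 (full aunt/uncle↔niece/nephew: two paths of length 3 through the shared grandparent pair: r = 2·(1/2)^3 = 1/4).
Summing one r·B term per recipient: 1·0.25·0.336 + 4·0.5·0.0885 + 4·0.25·0.0298 = 0.2908.

0.2908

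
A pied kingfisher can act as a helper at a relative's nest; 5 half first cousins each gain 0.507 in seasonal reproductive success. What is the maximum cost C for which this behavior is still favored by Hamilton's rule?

r to a half first cousin = 0.0625 (half first cousins share one grandparent — one path of length 4: r = (1/2)^4 = 1/16).
Hamilton's rule: n·r·B > C, so the trait is favored while C < n·r·B = 5·0.0625·0.507 = 0.1584375.

0.1584375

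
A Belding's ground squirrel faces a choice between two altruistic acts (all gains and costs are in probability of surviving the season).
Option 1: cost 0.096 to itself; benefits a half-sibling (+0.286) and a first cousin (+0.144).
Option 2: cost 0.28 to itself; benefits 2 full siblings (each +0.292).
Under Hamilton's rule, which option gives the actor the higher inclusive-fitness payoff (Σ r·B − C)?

Option 2

Option 1: r to a half-sibling = 0.25.
Option 1: r to a first cousin = 0.125.
Option 1: Σ r·B − C = (1·0.25·0.286 + 1·0.125·0.144) − 0.096 = -0.0065.
Option 2: r to a full sibling = 0.5.
Option 2: Σ r·B − C = (2·0.5·0.292) − 0.28 = 0.012.
Option 2 has the higher net inclusive-fitness payoff.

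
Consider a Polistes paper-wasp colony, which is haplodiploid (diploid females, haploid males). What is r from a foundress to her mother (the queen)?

One meiotic link between diploid queen and diploid daughter: r = 1/2.

0.5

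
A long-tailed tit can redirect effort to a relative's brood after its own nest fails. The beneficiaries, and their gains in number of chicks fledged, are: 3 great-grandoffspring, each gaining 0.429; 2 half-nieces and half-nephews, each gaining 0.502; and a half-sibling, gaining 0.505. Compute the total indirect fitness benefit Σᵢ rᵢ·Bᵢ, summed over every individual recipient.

0.412625

r to a great-grandoffspring = 0.125 (three parent–offspring links: r = (1/2)^3 = 1/8).
r to a half-niece or half-nephew = 0.125 (half-aunt/uncle↔niece/nephew: one path of length 3: r = (1/2)^3 = 1/8).
r to a half-sibling = 0.25 (half-sibs share one parent — one path of length 2: r = (1/2)^2 = 1/4).
Summing one r·B term per recipient: 3·0.125·0.429 + 2·0.125·0.502 + 1·0.25·0.505 = 0.412625.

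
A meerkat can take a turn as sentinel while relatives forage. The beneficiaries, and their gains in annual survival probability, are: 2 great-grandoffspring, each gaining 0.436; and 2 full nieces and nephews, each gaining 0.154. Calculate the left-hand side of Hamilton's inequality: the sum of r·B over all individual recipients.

r to a great-grandoffspring = 1/8 (three parent–offspring links: r = (1/2)^3 = 1/8).
r to a full niece or nephew = 0.25 (full aunt/uncle↔niece/nephew: two paths of length 3 through the shared grandparent pair: r = 2·(1/2)^3 = 1/4).
Summing one r·B term per recipient: 2·0.125·0.436 + 2·0.25·0.154 = 0.186.

0.186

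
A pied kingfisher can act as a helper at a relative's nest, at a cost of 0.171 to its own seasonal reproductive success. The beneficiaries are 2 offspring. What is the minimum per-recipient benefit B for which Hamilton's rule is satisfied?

0.171

r to an offspring = 1/2 (one parent–offspring link: r = (1/2)^1 = 1/2).
Hamilton's rule with n recipients of equal r: n·r·B > C, so B > C/(n·r) = 0.171/(2·0.5) = 0.171.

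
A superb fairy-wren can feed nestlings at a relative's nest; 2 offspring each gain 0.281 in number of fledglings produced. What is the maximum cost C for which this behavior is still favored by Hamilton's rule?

0.281

r to an offspring = 1/2 (one parent–offspring link: r = (1/2)^1 = 1/2).
Hamilton's rule: n·r·B > C, so the trait is favored while C < n·r·B = 2·0.5·0.281 = 0.281.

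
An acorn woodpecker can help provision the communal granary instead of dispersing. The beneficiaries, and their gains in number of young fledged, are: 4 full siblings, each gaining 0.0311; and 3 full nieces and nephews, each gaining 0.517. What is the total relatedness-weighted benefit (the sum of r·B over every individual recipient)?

r to a full sibling = 0.5 (full sibs share both parents — two paths of length 2: r = 2·(1/2)^2 = 1/2).
r to a full niece or nephew = 1/4 (full aunt/uncle↔niece/nephew: two paths of length 3 through the shared grandparent pair: r = 2·(1/2)^3 = 1/4).
Summing one r·B term per recipient: 4·0.5·0.0311 + 3·0.25·0.517 = 0.44995.

0.44995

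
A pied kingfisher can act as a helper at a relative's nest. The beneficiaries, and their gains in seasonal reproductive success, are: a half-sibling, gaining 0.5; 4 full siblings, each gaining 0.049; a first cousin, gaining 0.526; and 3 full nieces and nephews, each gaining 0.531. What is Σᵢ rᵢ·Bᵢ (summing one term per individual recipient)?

r to a half-sibling = 1/4 (half-sibs share one parent — one path of length 2: r = (1/2)^2 = 1/4).
r to a full sibling = 1/2 (full sibs share both parents — two paths of length 2: r = 2·(1/2)^2 = 1/2).
r to a first cousin = 1/8 (first cousins share one grandparent pair — two paths of length 4: r = 2·(1/2)^4 = 1/8).
r to a full niece or nephew = 0.25 (full aunt/uncle↔niece/nephew: two paths of length 3 through the shared grandparent pair: r = 2·(1/2)^3 = 1/4).
Summing one r·B term per recipient: 1·0.25·0.5 + 4·0.5·0.049 + 1·0.125·0.526 + 3·0.25·0.531 = 0.687.

0.687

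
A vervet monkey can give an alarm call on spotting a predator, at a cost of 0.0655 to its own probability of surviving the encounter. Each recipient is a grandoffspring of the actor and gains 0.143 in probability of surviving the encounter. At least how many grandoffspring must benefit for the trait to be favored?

2

r to a grandoffspring = 1/4 (two parent–offspring links: r = (1/2)^2 = 1/4).
Hamilton's rule: n·r·B > C  ⇒  n > C/(r·B) = 0.0655/(0.25·0.143) = 1.832.
The smallest integer exceeding 1.832 is 2.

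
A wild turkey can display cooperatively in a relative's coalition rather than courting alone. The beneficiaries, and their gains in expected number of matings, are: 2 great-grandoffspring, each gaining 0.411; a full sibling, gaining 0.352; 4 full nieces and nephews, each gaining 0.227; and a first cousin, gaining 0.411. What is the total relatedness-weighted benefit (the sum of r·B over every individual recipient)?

r to a great-grandoffspring = 1/8 (three parent–offspring links: r = (1/2)^3 = 1/8).
r to a full sibling = 1/2 (full sibs share both parents — two paths of length 2: r = 2·(1/2)^2 = 1/2).
r to a full niece or nephew = 0.25 (full aunt/uncle↔niece/nephew: two paths of length 3 through the shared grandparent pair: r = 2·(1/2)^3 = 1/4).
r to a first cousin = 1/8 (first cousins share one grandparent pair — two paths of length 4: r = 2·(1/2)^4 = 1/8).
Summing one r·B term per recipient: 2·0.125·0.411 + 1·0.5·0.352 + 4·0.25·0.227 + 1·0.125·0.411 = 0.557125.

0.557125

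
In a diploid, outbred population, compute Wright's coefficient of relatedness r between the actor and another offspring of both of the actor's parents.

Each parent–offspring link contributes a factor of 1/2, and independent paths through distinct common ancestors add.
Full sibs share both parents — two paths of length 2: r = 2·(1/2)^2 = 1/2.

0.5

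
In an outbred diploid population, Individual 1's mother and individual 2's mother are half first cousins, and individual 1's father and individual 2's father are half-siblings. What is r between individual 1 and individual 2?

0.078125

Relatedness sums over independent paths through distinct common ancestors.
Individual 1 and individual 2 are related in two ways: half second cousins through their mothers (r = 1/64) and half first cousins through their fathers (r = 1/16).
r = 1/64 + 1/16 = 5/64 = 0.078125.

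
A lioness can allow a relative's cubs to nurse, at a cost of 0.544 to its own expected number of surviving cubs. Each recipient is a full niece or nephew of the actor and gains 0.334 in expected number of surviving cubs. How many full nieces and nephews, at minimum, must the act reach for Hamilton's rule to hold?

7

r to a full niece or nephew = 1/4 (full aunt/uncle↔niece/nephew: two paths of length 3 through the shared grandparent pair: r = 2·(1/2)^3 = 1/4).
Hamilton's rule: n·r·B > C  ⇒  n > C/(r·B) = 0.544/(0.25·0.334) = 6.515.
The smallest integer exceeding 6.515 is 7.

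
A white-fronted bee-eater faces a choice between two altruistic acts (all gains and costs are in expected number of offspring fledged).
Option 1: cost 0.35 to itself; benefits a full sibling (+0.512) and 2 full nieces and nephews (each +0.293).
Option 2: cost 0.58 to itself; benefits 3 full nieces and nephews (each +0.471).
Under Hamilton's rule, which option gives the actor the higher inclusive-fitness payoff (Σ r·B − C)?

Option 1: r to a full sibling = 0.5.
Option 1: r to a full niece or nephew = 0.25.
Option 1: Σ r·B − C = (1·0.5·0.512 + 2·0.25·0.293) − 0.35 = 0.0525.
Option 2: r to a full niece or nephew = 0.25.
Option 2: Σ r·B − C = (3·0.25·0.471) − 0.58 = -0.22675.
Option 1 has the higher net inclusive-fitness payoff.

Option 1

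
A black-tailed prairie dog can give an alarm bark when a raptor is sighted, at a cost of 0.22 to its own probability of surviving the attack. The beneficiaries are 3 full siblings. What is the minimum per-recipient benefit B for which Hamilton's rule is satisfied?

0.1467

r to a full sibling = 0.5 (full sibs share both parents — two paths of length 2: r = 2·(1/2)^2 = 1/2).
Hamilton's rule with n recipients of equal r: n·r·B > C, so B > C/(n·r) = 0.22/(3·0.5) = 0.1467.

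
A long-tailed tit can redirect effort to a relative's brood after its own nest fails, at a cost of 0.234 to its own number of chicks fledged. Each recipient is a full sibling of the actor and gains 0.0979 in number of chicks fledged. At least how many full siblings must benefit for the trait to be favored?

5

r to a full sibling = 0.5 (full sibs share both parents — two paths of length 2: r = 2·(1/2)^2 = 1/2).
Hamilton's rule: n·r·B > C  ⇒  n > C/(r·B) = 0.234/(0.5·0.0979) = 4.78.
The smallest integer exceeding 4.78 is 5.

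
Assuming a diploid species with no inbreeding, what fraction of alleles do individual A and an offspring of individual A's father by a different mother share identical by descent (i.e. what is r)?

0.25

Each parent–offspring link contributes a factor of 1/2, and independent paths through distinct common ancestors add.
Half-sibs share one parent — one path of length 2: r = (1/2)^2 = 1/4.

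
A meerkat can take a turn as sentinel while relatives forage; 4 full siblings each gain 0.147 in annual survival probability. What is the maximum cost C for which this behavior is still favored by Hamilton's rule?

0.294

r to a full sibling = 1/2 (full sibs share both parents — two paths of length 2: r = 2·(1/2)^2 = 1/2).
Hamilton's rule: n·r·B > C, so the trait is favored while C < n·r·B = 4·0.5·0.147 = 0.294.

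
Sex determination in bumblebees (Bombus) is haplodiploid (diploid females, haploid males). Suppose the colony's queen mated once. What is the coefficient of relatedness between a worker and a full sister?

0.75

Haplodiploid full sisters inherit their father's entire haploid genome identically (contributing 1/2) and on average half of their mother's contribution (1/2 · 1/2 = 1/4); r = 1/2 + 1/4 = 3/4.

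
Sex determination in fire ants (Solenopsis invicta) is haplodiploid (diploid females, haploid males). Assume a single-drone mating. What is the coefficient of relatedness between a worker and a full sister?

Haplodiploid full sisters inherit their father's entire haploid genome identically (contributing 1/2) and on average half of their mother's contribution (1/2 · 1/2 = 1/4); r = 1/2 + 1/4 = 3/4.

0.75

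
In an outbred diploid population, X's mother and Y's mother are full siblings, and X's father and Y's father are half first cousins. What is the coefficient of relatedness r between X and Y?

0.140625

Relatedness sums over independent paths through distinct common ancestors.
X and Y are related in two ways: first cousins through their mothers (r = 1/8) and half second cousins through their fathers (r = 1/64).
r = 1/8 + 1/64 = 9/64 = 0.140625.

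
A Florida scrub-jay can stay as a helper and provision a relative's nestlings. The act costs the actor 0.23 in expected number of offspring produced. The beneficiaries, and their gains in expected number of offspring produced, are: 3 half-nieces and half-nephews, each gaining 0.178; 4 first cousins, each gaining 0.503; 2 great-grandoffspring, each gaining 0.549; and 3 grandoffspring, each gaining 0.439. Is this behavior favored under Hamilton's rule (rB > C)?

Yes

Hamilton's rule: the trait is favored when the sum of r·B over every recipient exceeds the actor's cost C.
r to a half-niece or half-nephew = 1/8 (half-aunt/uncle↔niece/nephew: one path of length 3: r = (1/2)^3 = 1/8).
r to a first cousin = 0.125 (first cousins share one grandparent pair — two paths of length 4: r = 2·(1/2)^4 = 1/8).
r to a great-grandoffspring = 1/8 (three parent–offspring links: r = (1/2)^3 = 1/8).
r to a grandoffspring = 0.25 (two parent–offspring links: r = (1/2)^2 = 1/4).
Summing one r·B term per recipient: 3·0.125·0.178 + 4·0.125·0.503 + 2·0.125·0.549 + 3·0.25·0.439 = 0.78475.
0.78475 > 0.23: the indirect benefit exceeds the cost.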